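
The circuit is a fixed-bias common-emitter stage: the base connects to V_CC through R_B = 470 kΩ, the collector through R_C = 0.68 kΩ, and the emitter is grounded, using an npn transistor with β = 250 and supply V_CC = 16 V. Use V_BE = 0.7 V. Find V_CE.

V_CE ≈ 10 V

Base loop: V_CC = I_B·R_B + V_BE, so I_B = (16 − 0.7)/470 kΩ = 0.0326 mA.
In the active region I_C = β·I_B = 250 × 0.0326 = 8.14 mA.
Collector loop: V_CE = V_CC − I_C·R_C = 16 − 8.14×0.68 = 10.5 V.
Since V_CE = 10.5 V > V_CE(sat) ≈ 0.2 V, the transistor is in the active region as assumed.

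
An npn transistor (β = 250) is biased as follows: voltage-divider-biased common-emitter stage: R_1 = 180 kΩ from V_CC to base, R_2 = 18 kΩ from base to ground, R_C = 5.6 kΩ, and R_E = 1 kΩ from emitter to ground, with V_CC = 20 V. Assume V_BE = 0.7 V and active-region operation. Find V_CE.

V_CE ≈ 13 V

Thevenize the base divider: V_Th = V_CC·R_2/(R_1+R_2) = 20×18/198 = 1.82 V, R_Th = R_1‖R_2 = 16.4 kΩ.
Base-emitter loop: V_Th = I_B·R_Th + V_BE + (β+1)I_B·R_E, so I_B = (1.82 − 0.7) / (16.4 + 251×1) = 0.00418 mA.
I_C = β·I_B = 250×0.00418 = 1.05 mA, and I_E = (β+1)I_B = 1.05 mA.
V_CE = V_CC − I_C·R_C − I_E·R_E = 20 − 1.05×5.6 − 1.05×1 = 13.1 V.
V_CE = 13.1 V > 0.2 V confirms active-region operation.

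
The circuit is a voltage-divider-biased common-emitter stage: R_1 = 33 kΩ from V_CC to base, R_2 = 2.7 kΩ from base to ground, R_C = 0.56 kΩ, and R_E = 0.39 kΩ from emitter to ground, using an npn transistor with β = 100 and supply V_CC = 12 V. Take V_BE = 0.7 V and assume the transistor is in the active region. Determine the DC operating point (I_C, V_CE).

I_C ≈ 0.5 mA, V_CE ≈ 12 V

Thevenize the base divider: V_Th = V_CC·R_2/(R_1+R_2) = 12×2.7/35.7 = 0.908 V, R_Th = R_1‖R_2 = 2.5 kΩ.
Base-emitter loop: V_Th = I_B·R_Th + V_BE + (β+1)I_B·R_E, so I_B = (0.908 − 0.7) / (2.5 + 101×0.39) = 0.00496 mA.
I_C = β·I_B = 100×0.00496 = 0.496 mA, and I_E = (β+1)I_B = 0.501 mA.
V_CE = V_CC − I_C·R_C − I_E·R_E = 12 − 0.496×0.56 − 0.501×0.39 = 11.5 V.
V_CE = 11.5 V > 0.2 V confirms active-region operation.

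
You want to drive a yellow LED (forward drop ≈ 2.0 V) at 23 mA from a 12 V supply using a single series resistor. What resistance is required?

The resistor drops V_S − V_D = 12 − 2.0 = 10 V at 23 mA.
R = 10 V / 23 mA = 0.435 kΩ.

R ≈ 0.43 kΩ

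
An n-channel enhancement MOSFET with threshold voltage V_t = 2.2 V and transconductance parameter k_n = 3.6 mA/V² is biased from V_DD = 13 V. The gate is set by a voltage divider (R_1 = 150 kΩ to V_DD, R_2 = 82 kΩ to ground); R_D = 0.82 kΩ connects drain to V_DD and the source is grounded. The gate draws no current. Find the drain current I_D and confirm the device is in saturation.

I_D ≈ 10 mA

V_G = V_DD·R_2/(R_1+R_2) = 13×82/232 = 4.59 V. With the source grounded, V_GS = V_G = 4.59 V.
Assume saturation: I_D = (k_n/2)(V_GS − V_t)² = (3.6/2)×(4.59 − 2.2)² = 1.8×2.39² = 10.3 mA.
V_DS = V_DD − I_D·R_D = 13 − 10.3×0.82 = 4.53 V.
Saturation requires V_DS ≥ V_GS − V_t = 2.39 V; 4.53 ≥ 2.39 ✓.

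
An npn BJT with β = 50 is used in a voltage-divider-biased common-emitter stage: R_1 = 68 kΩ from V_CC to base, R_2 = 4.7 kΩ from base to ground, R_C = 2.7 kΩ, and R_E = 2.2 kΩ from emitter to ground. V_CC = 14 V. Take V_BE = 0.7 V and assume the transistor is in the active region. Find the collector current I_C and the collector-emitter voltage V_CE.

I_C ≈ 0.088 mA, V_CE ≈ 14 V

Thevenize the base divider: V_Th = V_CC·R_2/(R_1+R_2) = 14×4.7/72.7 = 0.905 V, R_Th = R_1‖R_2 = 4.4 kΩ.
Base-emitter loop: V_Th = I_B·R_Th + V_BE + (β+1)I_B·R_E, so I_B = (0.905 − 0.7) / (4.4 + 51×2.2) = 0.00176 mA.
I_C = β·I_B = 50×0.00176 = 0.0879 mA, and I_E = (β+1)I_B = 0.0897 mA.
V_CE = V_CC − I_C·R_C − I_E·R_E = 14 − 0.0879×2.7 − 0.0897×2.2 = 13.6 V.
V_CE = 13.6 V > 0.2 V confirms active-region operation.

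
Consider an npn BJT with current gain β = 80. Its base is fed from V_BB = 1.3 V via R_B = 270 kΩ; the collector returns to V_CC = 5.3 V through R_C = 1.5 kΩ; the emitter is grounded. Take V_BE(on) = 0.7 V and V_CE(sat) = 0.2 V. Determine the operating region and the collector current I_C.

Assume active. Base-emitter loop: I_B = (V_BB − V_BE)/R_B = (1.3 − 0.7)/270 = 0.00222 mA.
I_C = β·I_B = 80×0.00222 = 0.178 mA.
V_CE = V_CC − I_C·R_C = 5.3 − 0.178×1.5 = 5.03 V > V_CE(sat), so the active-region assumption holds.

active; I_C ≈ 0.18 mA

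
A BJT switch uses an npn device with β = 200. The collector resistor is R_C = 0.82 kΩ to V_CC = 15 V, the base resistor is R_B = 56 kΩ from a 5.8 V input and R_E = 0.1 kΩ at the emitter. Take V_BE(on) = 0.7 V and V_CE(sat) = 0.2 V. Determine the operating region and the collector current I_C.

Assume active. Base-emitter loop: I_B = (V_BB − V_BE)/(R_B + (β+1)R_E) = (5.8 − 0.7)/(56 + 201×0.1) = 0.067 mA.
I_C = β·I_B = 200×0.067 = 13.4 mA.
V_CE = V_CC − I_C·R_C − I_E·R_E = 15 − 13.4×0.82 − 13.5×0.1 = 2.66 V > V_CE(sat), so the active-region assumption holds.

active; I_C ≈ 13 mA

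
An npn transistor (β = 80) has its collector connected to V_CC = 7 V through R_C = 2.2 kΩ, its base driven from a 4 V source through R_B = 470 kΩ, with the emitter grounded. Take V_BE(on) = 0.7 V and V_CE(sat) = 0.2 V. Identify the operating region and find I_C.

Assume active. Base-emitter loop: I_B = (V_BB − V_BE)/R_B = (4 − 0.7)/470 = 0.00702 mA.
I_C = β·I_B = 80×0.00702 = 0.562 mA.
V_CE = V_CC − I_C·R_C = 7 − 0.562×2.2 = 5.76 V > V_CE(sat), so the active-region assumption holds.

active; I_C ≈ 0.56 mA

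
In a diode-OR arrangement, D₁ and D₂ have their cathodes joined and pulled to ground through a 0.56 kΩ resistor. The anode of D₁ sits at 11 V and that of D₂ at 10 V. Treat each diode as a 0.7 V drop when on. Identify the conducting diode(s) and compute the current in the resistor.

Assume both conduct. Then node N would need to be at both 11−0.7 = 10.3 V and 10−0.7 = 9.3 V, which is impossible.
Assume only D₁ conducts: V_N = 11 − 0.7 = 10.3 V, so I_R = 10.3/0.56 = 18.4 mA.
Check D₂: its anode-to-cathode voltage is 10 − 10.3 = -0.3 V < 0.7 V, so it is off. The assumption is consistent.

Only D₁ conducts; I_R ≈ 18 mA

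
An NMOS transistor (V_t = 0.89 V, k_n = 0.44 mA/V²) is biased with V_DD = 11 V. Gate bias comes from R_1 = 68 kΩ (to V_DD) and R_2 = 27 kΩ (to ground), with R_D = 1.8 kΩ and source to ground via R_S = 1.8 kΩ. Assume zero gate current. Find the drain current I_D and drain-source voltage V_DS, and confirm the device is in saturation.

I_D ≈ 0.45 mA, V_DS ≈ 9.4 V

V_G = V_DD·R_2/(R_1+R_2) = 11×27/95 = 3.13 V.
Assume saturation: I_D = (k_n/2)(V_GS − V_t)² with V_GS = V_G − I_D·R_S = 3.13 − 1.8·I_D.
Substituting gives 0.713·I_D² − 2.77·I_D + 1.1 = 0, with roots I_D = 0.449 or 3.44 mA.
The root I_D = 3.44 mA gives V_GS = -3.06 V ≤ V_t, so take I_D = 0.449 mA.
Then V_GS = 2.32 V and V_DS = V_DD − I_D(R_D+R_S) = 11 − 0.449×3.6 = 9.38 V.
Saturation requires V_DS ≥ V_GS − V_t = 1.43 V; 9.38 ≥ 1.43 ✓.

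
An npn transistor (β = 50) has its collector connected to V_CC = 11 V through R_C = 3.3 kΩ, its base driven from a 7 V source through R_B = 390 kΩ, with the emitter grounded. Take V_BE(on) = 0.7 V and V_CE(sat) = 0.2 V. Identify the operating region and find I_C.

Assume active. Base-emitter loop: I_B = (V_BB − V_BE)/R_B = (7 − 0.7)/390 = 0.0162 mA.
I_C = β·I_B = 50×0.0162 = 0.808 mA.
V_CE = V_CC − I_C·R_C = 11 − 0.808×3.3 = 8.33 V > V_CE(sat), so the active-region assumption holds.

active; I_C ≈ 0.81 mA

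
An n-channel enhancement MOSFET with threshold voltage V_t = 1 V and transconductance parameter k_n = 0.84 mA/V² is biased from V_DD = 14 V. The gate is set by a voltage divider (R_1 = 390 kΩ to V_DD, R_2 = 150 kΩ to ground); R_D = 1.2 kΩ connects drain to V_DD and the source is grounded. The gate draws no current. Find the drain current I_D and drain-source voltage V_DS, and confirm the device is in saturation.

I_D ≈ 3.5 mA, V_DS ≈ 9.8 V

V_G = V_DD·R_2/(R_1+R_2) = 14×150/540 = 3.89 V. With the source grounded, V_GS = V_G = 3.89 V.
Assume saturation: I_D = (k_n/2)(V_GS − V_t)² = (0.84/2)×(3.89 − 1)² = 0.42×2.89² = 3.51 mA.
V_DS = V_DD − I_D·R_D = 14 − 3.51×1.2 = 9.79 V.
Saturation requires V_DS ≥ V_GS − V_t = 2.89 V; 9.79 ≥ 2.89 ✓.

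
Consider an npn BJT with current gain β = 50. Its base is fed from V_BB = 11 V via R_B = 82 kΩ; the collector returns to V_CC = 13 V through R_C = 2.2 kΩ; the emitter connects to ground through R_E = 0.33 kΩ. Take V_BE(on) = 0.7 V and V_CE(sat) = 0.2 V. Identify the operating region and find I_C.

saturation; I_C ≈ 5 mA

Assume active: I_B = (11 − 0.7)/(82 + 51×0.33) = 0.104 mA, I_C = β·I_B = 5.21 mA.
Then V_CE = 13 − 5.21×2.2 − 5.32×0.33 = -0.218 V < 0.2 V — the active assumption fails.
Re-solve with V_CE = 0.2 V. KCL at the emitter: V_E/R_E = (V_BB−0.7−V_E)/R_B + (V_CC−0.2−V_E)/R_C, giving V_E = 1.7 V.
I_C = (V_CC − 0.2 − V_E)/R_C = (12.8 − 1.7)/2.2 = 5.05 mA.
Check: I_B = (10.3 − 1.7)/82 = 0.105 mA, and β·I_B = 5.24 mA > I_C, confirming saturation.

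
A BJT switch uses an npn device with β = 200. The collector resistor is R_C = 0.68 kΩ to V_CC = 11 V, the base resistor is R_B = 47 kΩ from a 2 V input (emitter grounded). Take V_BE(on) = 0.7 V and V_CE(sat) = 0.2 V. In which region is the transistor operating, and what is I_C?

active; I_C ≈ 5.5 mA

Assume active. Base-emitter loop: I_B = (V_BB − V_BE)/R_B = (2 − 0.7)/47 = 0.0277 mA.
I_C = β·I_B = 200×0.0277 = 5.53 mA.
V_CE = V_CC − I_C·R_C = 11 − 5.53×0.68 = 7.24 V > V_CE(sat), so the active-region assumption holds.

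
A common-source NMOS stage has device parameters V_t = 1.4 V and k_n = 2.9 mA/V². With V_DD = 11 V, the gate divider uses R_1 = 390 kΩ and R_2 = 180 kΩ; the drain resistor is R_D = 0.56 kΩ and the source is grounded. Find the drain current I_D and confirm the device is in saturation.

V_G = V_DD·R_2/(R_1+R_2) = 11×180/570 = 3.47 V. With the source grounded, V_GS = V_G = 3.47 V.
Assume saturation: I_D = (k_n/2)(V_GS − V_t)² = (2.9/2)×(3.47 − 1.4)² = 1.45×2.07² = 6.24 mA.
V_DS = V_DD − I_D·R_D = 11 − 6.24×0.56 = 7.51 V.
Saturation requires V_DS ≥ V_GS − V_t = 2.07 V; 7.51 ≥ 2.07 ✓.

I_D ≈ 6.2 mA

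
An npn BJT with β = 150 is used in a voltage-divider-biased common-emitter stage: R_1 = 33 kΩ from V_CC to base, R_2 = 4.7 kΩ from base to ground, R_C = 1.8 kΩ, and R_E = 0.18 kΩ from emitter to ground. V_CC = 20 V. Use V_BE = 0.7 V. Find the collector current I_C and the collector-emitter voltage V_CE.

Thevenize the base divider: V_Th = V_CC·R_2/(R_1+R_2) = 20×4.7/37.7 = 2.49 V, R_Th = R_1‖R_2 = 4.11 kΩ.
Base-emitter loop: V_Th = I_B·R_Th + V_BE + (β+1)I_B·R_E, so I_B = (2.49 − 0.7) / (4.11 + 151×0.18) = 0.0573 mA.
I_C = β·I_B = 150×0.0573 = 8.6 mA, and I_E = (β+1)I_B = 8.65 mA.
V_CE = V_CC − I_C·R_C − I_E·R_E = 20 − 8.6×1.8 − 8.65×0.18 = 2.97 V.
V_CE = 2.97 V > 0.2 V confirms active-region operation.

I_C ≈ 8.6 mA, V_CE ≈ 3 V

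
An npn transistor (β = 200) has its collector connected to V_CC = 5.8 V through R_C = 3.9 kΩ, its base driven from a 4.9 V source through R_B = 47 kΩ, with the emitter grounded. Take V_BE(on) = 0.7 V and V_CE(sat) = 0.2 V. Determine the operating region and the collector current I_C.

Assume active: I_B = (4.9 − 0.7)/47 = 0.0894 mA, giving I_C = β·I_B = 17.9 mA.
But then V_CE = 5.8 − 17.9×3.9 = -63.9 V < V_CE(sat) = 0.2 V — impossible in the active region.
So the transistor is saturated. With V_CE = 0.2 V, I_C = (V_CC − 0.2)/R_C = 5.6/3.9 = 1.44 mA.
Check: β·I_B = 17.9 mA > I_C = 1.44 mA, confirming saturation.

saturation; I_C ≈ 1.4 mA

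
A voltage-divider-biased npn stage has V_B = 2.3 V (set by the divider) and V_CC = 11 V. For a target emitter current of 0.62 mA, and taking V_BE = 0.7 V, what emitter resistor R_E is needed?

R_E ≈ 2.6 kΩ

V_E = V_B − V_BE = 2.3 − 0.7 = 1.6 V.
R_E = V_E / I_E = 1.6 / 0.62 = 2.58 kΩ.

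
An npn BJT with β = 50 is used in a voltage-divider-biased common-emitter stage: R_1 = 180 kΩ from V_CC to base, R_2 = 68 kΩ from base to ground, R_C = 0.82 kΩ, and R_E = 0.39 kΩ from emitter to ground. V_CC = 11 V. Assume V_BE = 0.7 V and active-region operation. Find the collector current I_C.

Thevenize the base divider: V_Th = V_CC·R_2/(R_1+R_2) = 11×68/248 = 3.02 V, R_Th = R_1‖R_2 = 49.4 kΩ.
Base-emitter loop: V_Th = I_B·R_Th + V_BE + (β+1)I_B·R_E, so I_B = (3.02 − 0.7) / (49.4 + 51×0.39) = 0.0334 mA.
I_C = β·I_B = 50×0.0334 = 1.67 mA, and I_E = (β+1)I_B = 1.71 mA.
V_CE = V_CC − I_C·R_C − I_E·R_E = 11 − 1.67×0.82 − 1.71×0.39 = 8.96 V.
V_CE = 8.96 V > 0.2 V confirms active-region operation.

I_C ≈ 1.7 mA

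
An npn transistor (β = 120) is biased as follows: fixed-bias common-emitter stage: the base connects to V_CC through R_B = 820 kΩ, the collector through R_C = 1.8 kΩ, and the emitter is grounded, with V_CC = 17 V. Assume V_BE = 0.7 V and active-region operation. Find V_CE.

Base loop: V_CC = I_B·R_B + V_BE, so I_B = (17 − 0.7)/820 kΩ = 0.0199 mA.
In the active region I_C = β·I_B = 120 × 0.0199 = 2.39 mA.
Collector loop: V_CE = V_CC − I_C·R_C = 17 − 2.39×1.8 = 12.7 V.
Since V_CE = 12.7 V > V_CE(sat) ≈ 0.2 V, the transistor is in the active region as assumed.

V_CE ≈ 13 V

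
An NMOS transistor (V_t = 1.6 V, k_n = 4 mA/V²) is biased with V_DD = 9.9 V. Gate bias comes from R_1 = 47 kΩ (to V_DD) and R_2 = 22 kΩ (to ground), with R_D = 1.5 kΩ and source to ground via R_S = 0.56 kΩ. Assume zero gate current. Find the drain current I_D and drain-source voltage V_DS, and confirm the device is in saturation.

V_G = V_DD·R_2/(R_1+R_2) = 9.9×22/69 = 3.16 V.
Assume saturation: I_D = (k_n/2)(V_GS − V_t)² with V_GS = V_G − I_D·R_S = 3.16 − 0.56·I_D.
Substituting gives 0.627·I_D² − 4.49·I_D + 4.85 = 0, with roots I_D = 1.33 or 5.83 mA.
The root I_D = 5.83 mA gives V_GS = -0.107 V ≤ V_t, so take I_D = 1.33 mA.
Then V_GS = 2.41 V and V_DS = V_DD − I_D(R_D+R_S) = 9.9 − 1.33×2.06 = 7.17 V.
Saturation requires V_DS ≥ V_GS − V_t = 0.814 V; 7.17 ≥ 0.814 ✓.

I_D ≈ 1.3 mA, V_DS ≈ 7.2 V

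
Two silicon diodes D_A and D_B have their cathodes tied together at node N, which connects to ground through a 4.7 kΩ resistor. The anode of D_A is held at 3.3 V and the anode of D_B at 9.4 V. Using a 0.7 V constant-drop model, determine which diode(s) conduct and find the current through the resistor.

Only D_B conducts; I_R ≈ 1.9 mA

Assume both conduct. Then node N would need to be at both 3.3−0.7 = 2.6 V and 9.4−0.7 = 8.7 V, which is impossible.
Assume only D_B conducts: V_N = 9.4 − 0.7 = 8.7 V, so I_R = 8.7/4.7 = 1.85 mA.
Check D_A: its anode-to-cathode voltage is 3.3 − 8.7 = -5.4 V < 0.7 V, so it is off. The assumption is consistent.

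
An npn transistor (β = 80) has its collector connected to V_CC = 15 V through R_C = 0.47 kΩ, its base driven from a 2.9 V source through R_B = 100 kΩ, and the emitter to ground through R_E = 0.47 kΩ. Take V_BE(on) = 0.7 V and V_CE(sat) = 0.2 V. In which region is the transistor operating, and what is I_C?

Assume active. Base-emitter loop: I_B = (V_BB − V_BE)/(R_B + (β+1)R_E) = (2.9 − 0.7)/(100 + 81×0.47) = 0.0159 mA.
I_C = β·I_B = 80×0.0159 = 1.27 mA.
V_CE = V_CC − I_C·R_C − I_E·R_E = 15 − 1.27×0.47 − 1.29×0.47 = 13.8 V > V_CE(sat), so the active-region assumption holds.

active; I_C ≈ 1.3 mA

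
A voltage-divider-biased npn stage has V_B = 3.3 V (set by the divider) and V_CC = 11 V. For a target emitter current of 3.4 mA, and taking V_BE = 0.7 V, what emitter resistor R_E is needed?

V_E = V_B − V_BE = 3.3 − 0.7 = 2.6 V.
R_E = V_E / I_E = 2.6 / 3.4 = 0.765 kΩ.

R_E ≈ 0.76 kΩ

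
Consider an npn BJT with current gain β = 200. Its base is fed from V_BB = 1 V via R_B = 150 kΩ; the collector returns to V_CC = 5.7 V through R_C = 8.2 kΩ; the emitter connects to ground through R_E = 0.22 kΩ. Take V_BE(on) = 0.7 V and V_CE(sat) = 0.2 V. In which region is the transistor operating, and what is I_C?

Assume active. Base-emitter loop: I_B = (V_BB − V_BE)/(R_B + (β+1)R_E) = (1 − 0.7)/(150 + 201×0.22) = 0.00154 mA.
I_C = β·I_B = 200×0.00154 = 0.309 mA.
V_CE = V_CC − I_C·R_C − I_E·R_E = 5.7 − 0.309×8.2 − 0.31×0.22 = 3.1 V > V_CE(sat), so the active-region assumption holds.

active; I_C ≈ 0.31 mA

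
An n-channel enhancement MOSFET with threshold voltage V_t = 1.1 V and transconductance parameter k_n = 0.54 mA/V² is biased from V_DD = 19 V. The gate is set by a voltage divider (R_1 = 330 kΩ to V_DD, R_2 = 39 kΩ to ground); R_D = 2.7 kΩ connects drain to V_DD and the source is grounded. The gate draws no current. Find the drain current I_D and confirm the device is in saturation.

V_G = V_DD·R_2/(R_1+R_2) = 19×39/369 = 2.01 V. With the source grounded, V_GS = V_G = 2.01 V.
Assume saturation: I_D = (k_n/2)(V_GS − V_t)² = (0.54/2)×(2.01 − 1.1)² = 0.27×0.908² = 0.223 mA.
V_DS = V_DD − I_D·R_D = 19 − 0.223×2.7 = 18.4 V.
Saturation requires V_DS ≥ V_GS − V_t = 0.908 V; 18.4 ≥ 0.908 ✓.

I_D ≈ 0.22 mA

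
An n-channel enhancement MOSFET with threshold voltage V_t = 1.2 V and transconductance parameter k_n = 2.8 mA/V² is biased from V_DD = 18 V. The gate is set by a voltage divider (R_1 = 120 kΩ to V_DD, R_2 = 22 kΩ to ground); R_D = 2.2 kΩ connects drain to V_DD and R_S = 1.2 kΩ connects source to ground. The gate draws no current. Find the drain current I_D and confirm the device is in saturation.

V_G = V_DD·R_2/(R_1+R_2) = 18×22/142 = 2.79 V.
Assume saturation: I_D = (k_n/2)(V_GS − V_t)² with V_GS = V_G − I_D·R_S = 2.79 − 1.2·I_D.
Substituting gives 2.02·I_D² − 6.34·I_D + 3.53 = 0, with roots I_D = 0.724 or 2.42 mA.
The root I_D = 2.42 mA gives V_GS = -0.115 V ≤ V_t, so take I_D = 0.724 mA.
Then V_GS = 1.92 V and V_DS = V_DD − I_D(R_D+R_S) = 18 − 0.724×3.4 = 15.5 V.
Saturation requires V_DS ≥ V_GS − V_t = 0.719 V; 15.5 ≥ 0.719 ✓.

I_D ≈ 0.72 mA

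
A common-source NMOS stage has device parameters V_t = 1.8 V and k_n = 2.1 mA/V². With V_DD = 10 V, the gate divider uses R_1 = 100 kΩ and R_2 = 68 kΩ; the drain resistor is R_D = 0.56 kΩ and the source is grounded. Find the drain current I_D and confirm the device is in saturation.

I_D ≈ 5.3 mA

V_G = V_DD·R_2/(R_1+R_2) = 10×68/168 = 4.05 V. With the source grounded, V_GS = V_G = 4.05 V.
Assume saturation: I_D = (k_n/2)(V_GS − V_t)² = (2.1/2)×(4.05 − 1.8)² = 1.05×2.25² = 5.3 mA.
V_DS = V_DD − I_D·R_D = 10 − 5.3×0.56 = 7.03 V.
Saturation requires V_DS ≥ V_GS − V_t = 2.25 V; 7.03 ≥ 2.25 ✓.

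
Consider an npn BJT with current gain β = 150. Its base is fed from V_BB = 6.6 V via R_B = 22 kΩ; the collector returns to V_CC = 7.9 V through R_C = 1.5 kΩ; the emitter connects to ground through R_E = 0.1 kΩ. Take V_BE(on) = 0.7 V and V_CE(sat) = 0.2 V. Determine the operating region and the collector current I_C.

saturation; I_C ≈ 4.8 mA

Assume active: I_B = (6.6 − 0.7)/(22 + 151×0.1) = 0.159 mA, I_C = β·I_B = 23.9 mA.
Then V_CE = 7.9 − 23.9×1.5 − 24×0.1 = -30.3 V < 0.2 V — the active assumption fails.
Re-solve with V_CE = 0.2 V. KCL at the emitter: V_E/R_E = (V_BB−0.7−V_E)/R_B + (V_CC−0.2−V_E)/R_C, giving V_E = 0.504 V.
I_C = (V_CC − 0.2 − V_E)/R_C = (7.7 − 0.504)/1.5 = 4.8 mA.
Check: I_B = (5.9 − 0.504)/22 = 0.245 mA, and β·I_B = 36.8 mA > I_C, confirming saturation.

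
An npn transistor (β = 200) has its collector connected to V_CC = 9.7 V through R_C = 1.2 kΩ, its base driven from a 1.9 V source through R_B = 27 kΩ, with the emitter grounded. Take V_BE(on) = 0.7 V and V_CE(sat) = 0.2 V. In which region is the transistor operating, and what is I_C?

saturation; I_C ≈ 7.9 mA

Assume active: I_B = (1.9 − 0.7)/27 = 0.0444 mA, giving I_C = β·I_B = 8.89 mA.
But then V_CE = 9.7 − 8.89×1.2 = -0.967 V < V_CE(sat) = 0.2 V — impossible in the active region.
So the transistor is saturated. With V_CE = 0.2 V, I_C = (V_CC − 0.2)/R_C = 9.5/1.2 = 7.92 mA.
Check: β·I_B = 8.89 mA > I_C = 7.92 mA, confirming saturation.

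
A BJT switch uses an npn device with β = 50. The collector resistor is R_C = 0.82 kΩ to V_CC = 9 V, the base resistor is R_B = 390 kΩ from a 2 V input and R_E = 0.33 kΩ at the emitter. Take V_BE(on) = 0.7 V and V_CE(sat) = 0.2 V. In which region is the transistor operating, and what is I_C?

Assume active. Base-emitter loop: I_B = (V_BB − V_BE)/(R_B + (β+1)R_E) = (2 − 0.7)/(390 + 51×0.33) = 0.0032 mA.
I_C = β·I_B = 50×0.0032 = 0.16 mA.
V_CE = V_CC − I_C·R_C − I_E·R_E = 9 − 0.16×0.82 − 0.163×0.33 = 8.82 V > V_CE(sat), so the active-region assumption holds.

active; I_C ≈ 0.16 mA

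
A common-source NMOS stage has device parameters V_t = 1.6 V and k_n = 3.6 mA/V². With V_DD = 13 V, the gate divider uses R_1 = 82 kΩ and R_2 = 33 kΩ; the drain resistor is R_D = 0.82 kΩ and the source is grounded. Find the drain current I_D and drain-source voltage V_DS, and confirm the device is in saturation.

I_D ≈ 8.2 mA, V_DS ≈ 6.3 V

V_G = V_DD·R_2/(R_1+R_2) = 13×33/115 = 3.73 V. With the source grounded, V_GS = V_G = 3.73 V.
Assume saturation: I_D = (k_n/2)(V_GS − V_t)² = (3.6/2)×(3.73 − 1.6)² = 1.8×2.13² = 8.17 mA.
V_DS = V_DD − I_D·R_D = 13 − 8.17×0.82 = 6.3 V.
Saturation requires V_DS ≥ V_GS − V_t = 2.13 V; 6.3 ≥ 2.13 ✓.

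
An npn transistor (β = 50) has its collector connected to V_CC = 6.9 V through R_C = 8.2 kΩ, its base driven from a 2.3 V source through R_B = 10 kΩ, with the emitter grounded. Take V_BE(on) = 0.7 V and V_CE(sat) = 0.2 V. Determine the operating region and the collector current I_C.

Assume active: I_B = (2.3 − 0.7)/10 = 0.16 mA, giving I_C = β·I_B = 8 mA.
But then V_CE = 6.9 − 8×8.2 = -58.7 V < V_CE(sat) = 0.2 V — impossible in the active region.
So the transistor is saturated. With V_CE = 0.2 V, I_C = (V_CC − 0.2)/R_C = 6.7/8.2 = 0.817 mA.
Check: β·I_B = 8 mA > I_C = 0.817 mA, confirming saturation.

saturation; I_C ≈ 0.82 mA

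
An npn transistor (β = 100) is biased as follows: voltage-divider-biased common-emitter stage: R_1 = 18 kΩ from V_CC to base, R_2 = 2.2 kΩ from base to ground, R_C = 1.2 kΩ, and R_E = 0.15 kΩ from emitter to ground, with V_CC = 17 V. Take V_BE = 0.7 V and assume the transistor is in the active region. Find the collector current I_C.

Thevenize the base divider: V_Th = V_CC·R_2/(R_1+R_2) = 17×2.2/20.2 = 1.85 V, R_Th = R_1‖R_2 = 1.96 kΩ.
Base-emitter loop: V_Th = I_B·R_Th + V_BE + (β+1)I_B·R_E, so I_B = (1.85 − 0.7) / (1.96 + 101×0.15) = 0.0673 mA.
I_C = β·I_B = 100×0.0673 = 6.73 mA, and I_E = (β+1)I_B = 6.8 mA.
V_CE = V_CC − I_C·R_C − I_E·R_E = 17 − 6.73×1.2 − 6.8×0.15 = 7.9 V.
V_CE = 7.9 V > 0.2 V confirms active-region operation.

I_C ≈ 6.7 mA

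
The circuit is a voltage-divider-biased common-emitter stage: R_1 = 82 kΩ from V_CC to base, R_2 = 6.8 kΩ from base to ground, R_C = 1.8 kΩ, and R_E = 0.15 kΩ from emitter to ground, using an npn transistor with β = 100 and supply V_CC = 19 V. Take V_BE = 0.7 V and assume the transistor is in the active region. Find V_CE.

V_CE ≈ 12 V

Thevenize the base divider: V_Th = V_CC·R_2/(R_1+R_2) = 19×6.8/88.8 = 1.45 V, R_Th = R_1‖R_2 = 6.28 kΩ.
Base-emitter loop: V_Th = I_B·R_Th + V_BE + (β+1)I_B·R_E, so I_B = (1.45 − 0.7) / (6.28 + 101×0.15) = 0.0352 mA.
I_C = β·I_B = 100×0.0352 = 3.52 mA, and I_E = (β+1)I_B = 3.56 mA.
V_CE = V_CC − I_C·R_C − I_E·R_E = 19 − 3.52×1.8 − 3.56×0.15 = 12.1 V.
V_CE = 12.1 V > 0.2 V confirms active-region operation.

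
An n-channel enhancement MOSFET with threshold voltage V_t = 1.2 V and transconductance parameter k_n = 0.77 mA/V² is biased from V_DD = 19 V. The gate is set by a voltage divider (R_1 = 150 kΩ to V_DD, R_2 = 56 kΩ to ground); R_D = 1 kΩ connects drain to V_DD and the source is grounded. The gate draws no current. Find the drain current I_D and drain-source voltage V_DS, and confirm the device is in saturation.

V_G = V_DD·R_2/(R_1+R_2) = 19×56/206 = 5.17 V. With the source grounded, V_GS = V_G = 5.17 V.
Assume saturation: I_D = (k_n/2)(V_GS − V_t)² = (0.77/2)×(5.17 − 1.2)² = 0.385×3.97² = 6.05 mA.
V_DS = V_DD − I_D·R_D = 19 − 6.05×1 = 12.9 V.
Saturation requires V_DS ≥ V_GS − V_t = 3.97 V; 12.9 ≥ 3.97 ✓.

I_D ≈ 6.1 mA, V_DS ≈ 13 V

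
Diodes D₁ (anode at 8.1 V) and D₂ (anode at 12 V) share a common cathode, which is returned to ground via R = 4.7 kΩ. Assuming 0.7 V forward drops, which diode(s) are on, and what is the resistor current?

Assume both conduct. Then node N would need to be at both 8.1−0.7 = 7.4 V and 12−0.7 = 11.3 V, which is impossible.
Assume only D₂ conducts: V_N = 12 − 0.7 = 11.3 V, so I_R = 11.3/4.7 = 2.4 mA.
Check D₁: its anode-to-cathode voltage is 8.1 − 11.3 = -3.2 V < 0.7 V, so it is off. The assumption is consistent.

Only D₂ conducts; I_R ≈ 2.4 mA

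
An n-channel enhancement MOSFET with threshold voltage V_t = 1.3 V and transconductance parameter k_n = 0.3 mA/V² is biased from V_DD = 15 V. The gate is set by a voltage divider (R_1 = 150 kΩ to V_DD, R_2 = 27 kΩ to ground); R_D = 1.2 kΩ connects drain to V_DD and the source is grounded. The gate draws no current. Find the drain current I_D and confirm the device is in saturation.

V_G = V_DD·R_2/(R_1+R_2) = 15×27/177 = 2.29 V. With the source grounded, V_GS = V_G = 2.29 V.
Assume saturation: I_D = (k_n/2)(V_GS − V_t)² = (0.3/2)×(2.29 − 1.3)² = 0.15×0.988² = 0.146 mA.
V_DS = V_DD − I_D·R_D = 15 − 0.146×1.2 = 14.8 V.
Saturation requires V_DS ≥ V_GS − V_t = 0.988 V; 14.8 ≥ 0.988 ✓.

I_D ≈ 0.15 mA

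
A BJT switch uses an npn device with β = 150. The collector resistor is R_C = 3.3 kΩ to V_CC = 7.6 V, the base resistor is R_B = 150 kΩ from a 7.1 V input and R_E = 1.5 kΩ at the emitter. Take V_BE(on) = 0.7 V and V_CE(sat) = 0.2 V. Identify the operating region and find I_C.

Assume active: I_B = (7.1 − 0.7)/(150 + 151×1.5) = 0.017 mA, I_C = β·I_B = 2.55 mA.
Then V_CE = 7.6 − 2.55×3.3 − 2.57×1.5 = -4.66 V < 0.2 V — the active assumption fails.
Re-solve with V_CE = 0.2 V. KCL at the emitter: V_E/R_E = (V_BB−0.7−V_E)/R_B + (V_CC−0.2−V_E)/R_C, giving V_E = 2.34 V.
I_C = (V_CC − 0.2 − V_E)/R_C = (7.4 − 2.34)/3.3 = 1.53 mA.
Check: I_B = (6.4 − 2.34)/150 = 0.0271 mA, and β·I_B = 4.06 mA > I_C, confirming saturation.

saturation; I_C ≈ 1.5 mA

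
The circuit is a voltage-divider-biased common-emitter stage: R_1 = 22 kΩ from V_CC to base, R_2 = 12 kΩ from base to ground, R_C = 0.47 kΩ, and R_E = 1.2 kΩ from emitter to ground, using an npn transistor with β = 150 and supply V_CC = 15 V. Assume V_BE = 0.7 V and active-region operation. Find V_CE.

V_CE ≈ 8.9 V

Thevenize the base divider: V_Th = V_CC·R_2/(R_1+R_2) = 15×12/34 = 5.29 V, R_Th = R_1‖R_2 = 7.76 kΩ.
Base-emitter loop: V_Th = I_B·R_Th + V_BE + (β+1)I_B·R_E, so I_B = (5.29 − 0.7) / (7.76 + 151×1.2) = 0.0243 mA.
I_C = β·I_B = 150×0.0243 = 3.65 mA, and I_E = (β+1)I_B = 3.67 mA.
V_CE = V_CC − I_C·R_C − I_E·R_E = 15 − 3.65×0.47 − 3.67×1.2 = 8.88 V.
V_CE = 8.88 V > 0.2 V confirms active-region operation.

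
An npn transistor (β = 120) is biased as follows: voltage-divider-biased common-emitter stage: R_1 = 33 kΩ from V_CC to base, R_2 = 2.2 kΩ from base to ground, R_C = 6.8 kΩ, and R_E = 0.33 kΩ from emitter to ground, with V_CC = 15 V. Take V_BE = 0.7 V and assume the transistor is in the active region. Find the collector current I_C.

I_C ≈ 0.68 mA

Thevenize the base divider: V_Th = V_CC·R_2/(R_1+R_2) = 15×2.2/35.2 = 0.937 V, R_Th = R_1‖R_2 = 2.06 kΩ.
Base-emitter loop: V_Th = I_B·R_Th + V_BE + (β+1)I_B·R_E, so I_B = (0.937 − 0.7) / (2.06 + 121×0.33) = 0.00566 mA.
I_C = β·I_B = 120×0.00566 = 0.679 mA, and I_E = (β+1)I_B = 0.684 mA.
V_CE = V_CC − I_C·R_C − I_E·R_E = 15 − 0.679×6.8 − 0.684×0.33 = 10.2 V.
V_CE = 10.2 V > 0.2 V confirms active-region operation.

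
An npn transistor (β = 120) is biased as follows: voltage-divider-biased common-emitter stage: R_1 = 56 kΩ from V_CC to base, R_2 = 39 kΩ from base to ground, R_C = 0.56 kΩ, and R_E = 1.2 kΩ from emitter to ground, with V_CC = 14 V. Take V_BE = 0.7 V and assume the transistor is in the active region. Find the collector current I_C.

Thevenize the base divider: V_Th = V_CC·R_2/(R_1+R_2) = 14×39/95 = 5.75 V, R_Th = R_1‖R_2 = 23 kΩ.
Base-emitter loop: V_Th = I_B·R_Th + V_BE + (β+1)I_B·R_E, so I_B = (5.75 − 0.7) / (23 + 121×1.2) = 0.03 mA.
I_C = β·I_B = 120×0.03 = 3.6 mA, and I_E = (β+1)I_B = 3.63 mA.
V_CE = V_CC − I_C·R_C − I_E·R_E = 14 − 3.6×0.56 − 3.63×1.2 = 7.63 V.
V_CE = 7.63 V > 0.2 V confirms active-region operation.

I_C ≈ 3.6 mA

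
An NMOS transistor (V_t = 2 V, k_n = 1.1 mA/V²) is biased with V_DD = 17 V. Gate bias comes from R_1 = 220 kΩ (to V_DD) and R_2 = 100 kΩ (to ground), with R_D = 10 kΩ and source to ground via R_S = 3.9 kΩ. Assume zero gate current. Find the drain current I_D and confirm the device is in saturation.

V_G = V_DD·R_2/(R_1+R_2) = 17×100/320 = 5.31 V.
Assume saturation: I_D = (k_n/2)(V_GS − V_t)² with V_GS = V_G − I_D·R_S = 5.31 − 3.9·I_D.
Substituting gives 8.37·I_D² − 15.2·I_D + 6.03 = 0, with roots I_D = 0.585 or 1.23 mA.
The root I_D = 1.23 mA gives V_GS = 0.503 V ≤ V_t, so take I_D = 0.585 mA.
Then V_GS = 3.03 V and V_DS = V_DD − I_D(R_D+R_S) = 17 − 0.585×13.9 = 8.87 V.
Saturation requires V_DS ≥ V_GS − V_t = 1.03 V; 8.87 ≥ 1.03 ✓.

I_D ≈ 0.58 mA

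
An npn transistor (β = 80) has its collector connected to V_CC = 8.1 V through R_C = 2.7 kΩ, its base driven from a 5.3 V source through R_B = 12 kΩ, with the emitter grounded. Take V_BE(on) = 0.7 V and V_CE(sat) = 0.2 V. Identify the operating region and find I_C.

saturation; I_C ≈ 2.9 mA

Assume active: I_B = (5.3 − 0.7)/12 = 0.383 mA, giving I_C = β·I_B = 30.7 mA.
But then V_CE = 8.1 − 30.7×2.7 = -74.7 V < V_CE(sat) = 0.2 V — impossible in the active region.
So the transistor is saturated. With V_CE = 0.2 V, I_C = (V_CC − 0.2)/R_C = 7.9/2.7 = 2.93 mA.
Check: β·I_B = 30.7 mA > I_C = 2.93 mA, confirming saturation.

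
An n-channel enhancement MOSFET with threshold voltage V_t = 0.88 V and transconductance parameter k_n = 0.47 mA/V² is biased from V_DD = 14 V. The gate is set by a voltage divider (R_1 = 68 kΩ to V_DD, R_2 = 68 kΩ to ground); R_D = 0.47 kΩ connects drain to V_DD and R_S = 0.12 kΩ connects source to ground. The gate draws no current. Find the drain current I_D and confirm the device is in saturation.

V_G = V_DD·R_2/(R_1+R_2) = 14×68/136 = 7 V.
Assume saturation: I_D = (k_n/2)(V_GS − V_t)² with V_GS = V_G − I_D·R_S = 7 − 0.12·I_D.
Substituting gives 0.00338·I_D² − 1.35·I_D + 8.8 = 0, with roots I_D = 6.65 or 391 mA.
The root I_D = 391 mA gives V_GS = -39.9 V ≤ V_t, so take I_D = 6.65 mA.
Then V_GS = 6.2 V and V_DS = V_DD − I_D(R_D+R_S) = 14 − 6.65×0.59 = 10.1 V.
Saturation requires V_DS ≥ V_GS − V_t = 5.32 V; 10.1 ≥ 5.32 ✓.

I_D ≈ 6.7 mA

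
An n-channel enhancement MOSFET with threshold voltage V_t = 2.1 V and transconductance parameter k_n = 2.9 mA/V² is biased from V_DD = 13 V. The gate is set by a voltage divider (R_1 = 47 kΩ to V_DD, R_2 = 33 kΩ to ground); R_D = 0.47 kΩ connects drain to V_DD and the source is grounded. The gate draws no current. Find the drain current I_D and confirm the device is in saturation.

V_G = V_DD·R_2/(R_1+R_2) = 13×33/80 = 5.36 V. With the source grounded, V_GS = V_G = 5.36 V.
Assume saturation: I_D = (k_n/2)(V_GS − V_t)² = (2.9/2)×(5.36 − 2.1)² = 1.45×3.26² = 15.4 mA.
V_DS = V_DD − I_D·R_D = 13 − 15.4×0.47 = 5.75 V.
Saturation requires V_DS ≥ V_GS − V_t = 3.26 V; 5.75 ≥ 3.26 ✓.

I_D ≈ 15 mA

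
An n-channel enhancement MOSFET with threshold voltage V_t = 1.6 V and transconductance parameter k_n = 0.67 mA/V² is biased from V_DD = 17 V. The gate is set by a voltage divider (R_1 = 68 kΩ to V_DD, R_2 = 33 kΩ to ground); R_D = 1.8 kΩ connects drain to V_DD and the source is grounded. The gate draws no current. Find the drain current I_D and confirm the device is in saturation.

V_G = V_DD·R_2/(R_1+R_2) = 17×33/101 = 5.55 V. With the source grounded, V_GS = V_G = 5.55 V.
Assume saturation: I_D = (k_n/2)(V_GS − V_t)² = (0.67/2)×(5.55 − 1.6)² = 0.335×3.95² = 5.24 mA.
V_DS = V_DD − I_D·R_D = 17 − 5.24×1.8 = 7.57 V.
Saturation requires V_DS ≥ V_GS − V_t = 3.95 V; 7.57 ≥ 3.95 ✓.

I_D ≈ 5.2 mA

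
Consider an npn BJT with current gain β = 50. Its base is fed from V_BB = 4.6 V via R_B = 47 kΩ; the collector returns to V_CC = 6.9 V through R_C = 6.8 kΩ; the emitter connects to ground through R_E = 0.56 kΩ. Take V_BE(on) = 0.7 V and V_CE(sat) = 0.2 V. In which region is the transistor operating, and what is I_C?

saturation; I_C ≈ 0.9 mA

Assume active: I_B = (4.6 − 0.7)/(47 + 51×0.56) = 0.0516 mA, I_C = β·I_B = 2.58 mA.
Then V_CE = 6.9 − 2.58×6.8 − 2.63×0.56 = -12.1 V < 0.2 V — the active assumption fails.
Re-solve with V_CE = 0.2 V. KCL at the emitter: V_E/R_E = (V_BB−0.7−V_E)/R_B + (V_CC−0.2−V_E)/R_C, giving V_E = 0.547 V.
I_C = (V_CC − 0.2 − V_E)/R_C = (6.7 − 0.547)/6.8 = 0.905 mA.
Check: I_B = (3.9 − 0.547)/47 = 0.0713 mA, and β·I_B = 3.57 mA > I_C, confirming saturation.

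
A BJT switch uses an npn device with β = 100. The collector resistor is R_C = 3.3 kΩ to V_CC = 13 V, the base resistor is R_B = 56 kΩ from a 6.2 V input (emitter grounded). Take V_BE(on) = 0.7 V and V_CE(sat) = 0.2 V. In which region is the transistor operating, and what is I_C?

saturation; I_C ≈ 3.9 mA

Assume active: I_B = (6.2 − 0.7)/56 = 0.0982 mA, giving I_C = β·I_B = 9.82 mA.
But then V_CE = 13 − 9.82×3.3 = -19.4 V < V_CE(sat) = 0.2 V — impossible in the active region.
So the transistor is saturated. With V_CE = 0.2 V, I_C = (V_CC − 0.2)/R_C = 12.8/3.3 = 3.88 mA.
Check: β·I_B = 9.82 mA > I_C = 3.88 mA, confirming saturation.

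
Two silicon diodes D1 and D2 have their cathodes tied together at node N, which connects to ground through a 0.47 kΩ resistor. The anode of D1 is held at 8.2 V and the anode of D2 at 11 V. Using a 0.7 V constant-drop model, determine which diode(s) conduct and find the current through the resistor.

Only D2 conducts; I_R ≈ 22 mA

Assume both conduct. Then node N would need to be at both 8.2−0.7 = 7.5 V and 11−0.7 = 10.3 V, which is impossible.
Assume only D2 conducts: V_N = 11 − 0.7 = 10.3 V, so I_R = 10.3/0.47 = 21.9 mA.
Check D1: its anode-to-cathode voltage is 8.2 − 10.3 = -2.1 V < 0.7 V, so it is off. The assumption is consistent.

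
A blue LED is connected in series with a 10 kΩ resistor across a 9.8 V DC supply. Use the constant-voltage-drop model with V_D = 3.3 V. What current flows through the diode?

KVL around the loop: 9.8 = V_D + I·R = 3.3 + I × 10 kΩ.
So I = (9.8 − 3.3) / 10 kΩ = 6.5 / 10 = 0.65 mA.

I ≈ 0.65 mA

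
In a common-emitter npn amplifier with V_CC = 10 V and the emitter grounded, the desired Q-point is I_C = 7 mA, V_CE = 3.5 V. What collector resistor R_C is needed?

Collector loop: V_CC = I_C·R_C + V_CE.
R_C = (V_CC − V_CE)/I_C = (10 − 3.5)/7 = 0.929 kΩ.

R_C ≈ 0.93 kΩ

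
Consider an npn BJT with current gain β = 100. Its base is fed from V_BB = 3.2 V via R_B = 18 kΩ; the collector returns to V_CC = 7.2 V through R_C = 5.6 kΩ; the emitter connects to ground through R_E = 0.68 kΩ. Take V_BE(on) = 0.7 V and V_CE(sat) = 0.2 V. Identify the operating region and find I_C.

Assume active: I_B = (3.2 − 0.7)/(18 + 101×0.68) = 0.0288 mA, I_C = β·I_B = 2.88 mA.
Then V_CE = 7.2 − 2.88×5.6 − 2.91×0.68 = -10.9 V < 0.2 V — the active assumption fails.
Re-solve with V_CE = 0.2 V. KCL at the emitter: V_E/R_E = (V_BB−0.7−V_E)/R_B + (V_CC−0.2−V_E)/R_C, giving V_E = 0.815 V.
I_C = (V_CC − 0.2 − V_E)/R_C = (7 − 0.815)/5.6 = 1.1 mA.
Check: I_B = (2.5 − 0.815)/18 = 0.0936 mA, and β·I_B = 9.36 mA > I_C, confirming saturation.

saturation; I_C ≈ 1.1 mA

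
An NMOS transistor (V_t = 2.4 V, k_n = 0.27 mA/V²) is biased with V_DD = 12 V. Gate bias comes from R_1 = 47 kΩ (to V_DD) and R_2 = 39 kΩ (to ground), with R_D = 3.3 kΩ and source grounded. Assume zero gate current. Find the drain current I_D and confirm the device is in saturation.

V_G = V_DD·R_2/(R_1+R_2) = 12×39/86 = 5.44 V. With the source grounded, V_GS = V_G = 5.44 V.
Assume saturation: I_D = (k_n/2)(V_GS − V_t)² = (0.27/2)×(5.44 − 2.4)² = 0.135×3.04² = 1.25 mA.
V_DS = V_DD − I_D·R_D = 12 − 1.25×3.3 = 7.88 V.
Saturation requires V_DS ≥ V_GS − V_t = 3.04 V; 7.88 ≥ 3.04 ✓.

I_D ≈ 1.2 mA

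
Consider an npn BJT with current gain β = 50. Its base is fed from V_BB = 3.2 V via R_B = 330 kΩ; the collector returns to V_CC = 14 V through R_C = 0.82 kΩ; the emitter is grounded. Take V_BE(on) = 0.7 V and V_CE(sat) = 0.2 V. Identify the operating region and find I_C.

Assume active. Base-emitter loop: I_B = (V_BB − V_BE)/R_B = (3.2 − 0.7)/330 = 0.00758 mA.
I_C = β·I_B = 50×0.00758 = 0.379 mA.
V_CE = V_CC − I_C·R_C = 14 − 0.379×0.82 = 13.7 V > V_CE(sat), so the active-region assumption holds.

active; I_C ≈ 0.38 mA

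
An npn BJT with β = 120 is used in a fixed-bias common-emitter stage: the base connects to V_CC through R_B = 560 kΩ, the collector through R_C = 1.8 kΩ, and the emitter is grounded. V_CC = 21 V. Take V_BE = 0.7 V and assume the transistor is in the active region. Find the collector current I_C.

I_C ≈ 4.4 mA

Base loop: V_CC = I_B·R_B + V_BE, so I_B = (21 − 0.7)/560 kΩ = 0.0363 mA.
In the active region I_C = β·I_B = 120 × 0.0363 = 4.35 mA.
Collector loop: V_CE = V_CC − I_C·R_C = 21 − 4.35×1.8 = 13.2 V.
Since V_CE = 13.2 V > V_CE(sat) ≈ 0.2 V, the transistor is in the active region as assumed.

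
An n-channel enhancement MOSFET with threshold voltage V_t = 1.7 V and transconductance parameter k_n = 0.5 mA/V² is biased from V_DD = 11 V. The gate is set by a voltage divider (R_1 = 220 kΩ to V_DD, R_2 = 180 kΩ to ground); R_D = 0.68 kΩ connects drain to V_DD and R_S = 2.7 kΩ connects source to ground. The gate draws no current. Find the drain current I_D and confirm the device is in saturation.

I_D ≈ 0.62 mA

V_G = V_DD·R_2/(R_1+R_2) = 11×180/400 = 4.95 V.
Assume saturation: I_D = (k_n/2)(V_GS − V_t)² with V_GS = V_G − I_D·R_S = 4.95 − 2.7·I_D.
Substituting gives 1.82·I_D² − 5.39·I_D + 2.64 = 0, with roots I_D = 0.62 or 2.34 mA.
The root I_D = 2.34 mA gives V_GS = -1.36 V ≤ V_t, so take I_D = 0.62 mA.
Then V_GS = 3.28 V and V_DS = V_DD − I_D(R_D+R_S) = 11 − 0.62×3.38 = 8.9 V.
Saturation requires V_DS ≥ V_GS − V_t = 1.58 V; 8.9 ≥ 1.58 ✓.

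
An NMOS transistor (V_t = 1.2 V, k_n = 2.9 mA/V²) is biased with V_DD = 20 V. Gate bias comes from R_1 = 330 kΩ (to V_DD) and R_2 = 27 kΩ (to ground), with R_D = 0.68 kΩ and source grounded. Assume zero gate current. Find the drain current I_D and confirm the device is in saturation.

V_G = V_DD·R_2/(R_1+R_2) = 20×27/357 = 1.51 V. With the source grounded, V_GS = V_G = 1.51 V.
Assume saturation: I_D = (k_n/2)(V_GS − V_t)² = (2.9/2)×(1.51 − 1.2)² = 1.45×0.313² = 0.142 mA.
V_DS = V_DD − I_D·R_D = 20 − 0.142×0.68 = 19.9 V.
Saturation requires V_DS ≥ V_GS − V_t = 0.313 V; 19.9 ≥ 0.313 ✓.

I_D ≈ 0.14 mA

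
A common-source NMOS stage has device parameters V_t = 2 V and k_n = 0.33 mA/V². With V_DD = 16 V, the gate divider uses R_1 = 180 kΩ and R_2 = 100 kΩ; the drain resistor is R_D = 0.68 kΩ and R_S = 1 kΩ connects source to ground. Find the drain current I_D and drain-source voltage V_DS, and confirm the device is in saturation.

V_G = V_DD·R_2/(R_1+R_2) = 16×100/280 = 5.71 V.
Assume saturation: I_D = (k_n/2)(V_GS − V_t)² with V_GS = V_G − I_D·R_S = 5.71 − 1·I_D.
Substituting gives 0.165·I_D² − 2.23·I_D + 2.28 = 0, with roots I_D = 1.11 or 12.4 mA.
The root I_D = 12.4 mA gives V_GS = -6.66 V ≤ V_t, so take I_D = 1.11 mA.
Then V_GS = 4.6 V and V_DS = V_DD − I_D(R_D+R_S) = 16 − 1.11×1.68 = 14.1 V.
Saturation requires V_DS ≥ V_GS − V_t = 2.6 V; 14.1 ≥ 2.6 ✓.

I_D ≈ 1.1 mA, V_DS ≈ 14 V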